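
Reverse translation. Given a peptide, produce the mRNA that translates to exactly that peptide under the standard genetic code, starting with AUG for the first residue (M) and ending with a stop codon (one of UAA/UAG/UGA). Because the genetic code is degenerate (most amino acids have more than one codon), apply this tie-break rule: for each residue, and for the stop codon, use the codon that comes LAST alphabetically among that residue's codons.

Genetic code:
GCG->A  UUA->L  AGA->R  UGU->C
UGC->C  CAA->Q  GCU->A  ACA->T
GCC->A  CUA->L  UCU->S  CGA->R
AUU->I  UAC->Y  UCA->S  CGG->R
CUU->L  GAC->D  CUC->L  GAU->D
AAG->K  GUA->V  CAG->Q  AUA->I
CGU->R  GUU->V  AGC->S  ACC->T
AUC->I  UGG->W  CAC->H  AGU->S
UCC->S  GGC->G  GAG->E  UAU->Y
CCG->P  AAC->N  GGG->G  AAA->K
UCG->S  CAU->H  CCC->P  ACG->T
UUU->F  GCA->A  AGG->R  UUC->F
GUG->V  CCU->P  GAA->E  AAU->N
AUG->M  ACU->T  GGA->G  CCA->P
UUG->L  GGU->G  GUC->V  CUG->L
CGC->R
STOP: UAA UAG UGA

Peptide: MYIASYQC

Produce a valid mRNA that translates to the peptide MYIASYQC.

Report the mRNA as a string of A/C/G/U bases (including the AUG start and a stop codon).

Answer: mRNA: AUGUAUAUUGCUUCUUAUCAGUGUUGA

Derivation:
residue 1: M -> AUG (start codon)
residue 2: Y codons sorted = UAC,UAU -> pick last = UAU
residue 3: I codons sorted = AUA,AUC,AUU -> pick last = AUU
residue 4: A codons sorted = GCA,GCC,GCG,GCU -> pick last = GCU
residue 5: S codons sorted = AGC,AGU,UCA,UCC,UCG,UCU -> pick last = UCU
residue 6: Y codons sorted = UAC,UAU -> pick last = UAU
residue 7: Q codons sorted = CAA,CAG -> pick last = CAG
residue 8: C codons sorted = UGC,UGU -> pick last = UGU
terminator: stop codons sorted = UAA,UAG,UGA -> pick last = UGA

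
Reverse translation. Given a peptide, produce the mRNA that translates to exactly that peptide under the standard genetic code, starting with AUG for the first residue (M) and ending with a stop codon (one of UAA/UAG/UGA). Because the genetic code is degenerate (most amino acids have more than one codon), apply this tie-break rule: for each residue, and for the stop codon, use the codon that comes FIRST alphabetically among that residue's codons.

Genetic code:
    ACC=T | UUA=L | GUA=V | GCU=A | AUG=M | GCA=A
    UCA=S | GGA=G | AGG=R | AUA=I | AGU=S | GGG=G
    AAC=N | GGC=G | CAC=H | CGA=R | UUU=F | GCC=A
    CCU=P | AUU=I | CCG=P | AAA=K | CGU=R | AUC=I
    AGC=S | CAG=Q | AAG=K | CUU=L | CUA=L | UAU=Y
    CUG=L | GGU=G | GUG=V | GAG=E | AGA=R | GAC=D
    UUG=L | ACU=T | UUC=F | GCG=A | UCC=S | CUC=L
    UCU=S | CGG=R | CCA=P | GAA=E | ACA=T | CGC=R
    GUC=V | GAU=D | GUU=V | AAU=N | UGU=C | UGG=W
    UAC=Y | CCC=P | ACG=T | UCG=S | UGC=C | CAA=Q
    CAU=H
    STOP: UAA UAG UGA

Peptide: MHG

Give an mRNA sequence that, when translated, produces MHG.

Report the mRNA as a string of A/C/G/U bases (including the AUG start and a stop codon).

residue 1: M -> AUG (start codon)
residue 2: H codons sorted = CAC,CAU -> pick first = CAC
residue 3: G codons sorted = GGA,GGC,GGG,GGU -> pick first = GGA
terminator: stop codons sorted = UAA,UAG,UGA -> pick first = UAA

Answer: mRNA: AUGCACGGAUAA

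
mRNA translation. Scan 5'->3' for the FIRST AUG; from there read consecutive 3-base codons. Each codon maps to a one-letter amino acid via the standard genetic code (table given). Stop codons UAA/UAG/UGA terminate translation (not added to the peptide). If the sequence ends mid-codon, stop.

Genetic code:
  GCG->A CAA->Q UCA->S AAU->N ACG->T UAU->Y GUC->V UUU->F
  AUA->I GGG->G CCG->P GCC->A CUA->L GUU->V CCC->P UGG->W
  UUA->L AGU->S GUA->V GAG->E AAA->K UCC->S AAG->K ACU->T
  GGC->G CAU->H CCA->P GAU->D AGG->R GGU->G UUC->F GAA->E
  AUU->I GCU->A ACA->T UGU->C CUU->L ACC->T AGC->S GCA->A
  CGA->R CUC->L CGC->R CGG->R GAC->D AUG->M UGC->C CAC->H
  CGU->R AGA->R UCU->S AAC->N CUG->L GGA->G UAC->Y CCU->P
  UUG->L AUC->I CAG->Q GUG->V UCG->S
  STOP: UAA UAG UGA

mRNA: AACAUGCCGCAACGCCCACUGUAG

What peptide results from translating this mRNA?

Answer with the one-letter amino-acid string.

Answer: MPQRPL

Derivation:
start AUG at pos 3
pos 3: AUG -> M; peptide=M
pos 6: CCG -> P; peptide=MP
pos 9: CAA -> Q; peptide=MPQ
pos 12: CGC -> R; peptide=MPQR
pos 15: CCA -> P; peptide=MPQRP
pos 18: CUG -> L; peptide=MPQRPL
pos 21: UAG -> STOP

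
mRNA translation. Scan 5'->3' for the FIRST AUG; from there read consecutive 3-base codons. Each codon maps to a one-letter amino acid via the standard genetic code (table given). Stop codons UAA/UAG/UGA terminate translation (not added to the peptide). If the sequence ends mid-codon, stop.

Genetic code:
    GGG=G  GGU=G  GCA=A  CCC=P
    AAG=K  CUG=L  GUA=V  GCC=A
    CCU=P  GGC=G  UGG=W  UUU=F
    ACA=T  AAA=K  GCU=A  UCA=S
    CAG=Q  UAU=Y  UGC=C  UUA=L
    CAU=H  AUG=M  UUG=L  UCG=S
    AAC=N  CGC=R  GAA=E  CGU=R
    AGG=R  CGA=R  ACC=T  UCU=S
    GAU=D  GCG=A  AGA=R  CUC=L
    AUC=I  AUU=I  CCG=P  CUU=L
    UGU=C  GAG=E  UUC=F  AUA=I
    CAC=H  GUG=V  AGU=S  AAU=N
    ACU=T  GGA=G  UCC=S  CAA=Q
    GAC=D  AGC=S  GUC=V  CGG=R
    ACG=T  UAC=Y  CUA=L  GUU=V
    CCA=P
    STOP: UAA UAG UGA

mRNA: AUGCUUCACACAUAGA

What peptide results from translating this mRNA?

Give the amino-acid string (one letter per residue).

Answer: MLHT

Derivation:
start AUG at pos 0
pos 0: AUG -> M; peptide=M
pos 3: CUU -> L; peptide=ML
pos 6: CAC -> H; peptide=MLH
pos 9: ACA -> T; peptide=MLHT
pos 12: UAG -> STOP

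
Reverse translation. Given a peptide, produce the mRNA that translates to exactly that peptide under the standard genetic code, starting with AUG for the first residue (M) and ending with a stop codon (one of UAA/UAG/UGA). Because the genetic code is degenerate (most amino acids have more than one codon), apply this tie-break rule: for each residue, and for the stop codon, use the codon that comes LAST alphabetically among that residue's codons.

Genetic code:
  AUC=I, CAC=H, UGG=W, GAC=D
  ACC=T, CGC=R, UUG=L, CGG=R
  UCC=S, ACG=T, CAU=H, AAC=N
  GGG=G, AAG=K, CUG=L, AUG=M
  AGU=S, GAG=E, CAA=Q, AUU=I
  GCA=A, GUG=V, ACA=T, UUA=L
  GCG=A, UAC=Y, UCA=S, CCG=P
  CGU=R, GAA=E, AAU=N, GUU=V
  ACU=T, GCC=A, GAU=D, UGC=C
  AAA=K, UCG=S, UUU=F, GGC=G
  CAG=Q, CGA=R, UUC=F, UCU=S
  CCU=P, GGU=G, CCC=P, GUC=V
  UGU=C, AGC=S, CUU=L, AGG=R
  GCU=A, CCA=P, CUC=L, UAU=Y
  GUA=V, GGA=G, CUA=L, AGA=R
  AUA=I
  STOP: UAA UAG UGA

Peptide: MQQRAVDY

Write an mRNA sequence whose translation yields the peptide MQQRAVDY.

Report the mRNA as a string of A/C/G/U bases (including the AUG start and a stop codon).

Answer: mRNA: AUGCAGCAGCGUGCUGUUGAUUAUUGA

Derivation:
residue 1: M -> AUG (start codon)
residue 2: Q codons sorted = CAA,CAG -> pick last = CAG
residue 3: Q codons sorted = CAA,CAG -> pick last = CAG
residue 4: R codons sorted = AGA,AGG,CGA,CGC,CGG,CGU -> pick last = CGU
residue 5: A codons sorted = GCA,GCC,GCG,GCU -> pick last = GCU
residue 6: V codons sorted = GUA,GUC,GUG,GUU -> pick last = GUU
residue 7: D codons sorted = GAC,GAU -> pick last = GAU
residue 8: Y codons sorted = UAC,UAU -> pick last = UAU
terminator: stop codons sorted = UAA,UAG,UGA -> pick last = UGA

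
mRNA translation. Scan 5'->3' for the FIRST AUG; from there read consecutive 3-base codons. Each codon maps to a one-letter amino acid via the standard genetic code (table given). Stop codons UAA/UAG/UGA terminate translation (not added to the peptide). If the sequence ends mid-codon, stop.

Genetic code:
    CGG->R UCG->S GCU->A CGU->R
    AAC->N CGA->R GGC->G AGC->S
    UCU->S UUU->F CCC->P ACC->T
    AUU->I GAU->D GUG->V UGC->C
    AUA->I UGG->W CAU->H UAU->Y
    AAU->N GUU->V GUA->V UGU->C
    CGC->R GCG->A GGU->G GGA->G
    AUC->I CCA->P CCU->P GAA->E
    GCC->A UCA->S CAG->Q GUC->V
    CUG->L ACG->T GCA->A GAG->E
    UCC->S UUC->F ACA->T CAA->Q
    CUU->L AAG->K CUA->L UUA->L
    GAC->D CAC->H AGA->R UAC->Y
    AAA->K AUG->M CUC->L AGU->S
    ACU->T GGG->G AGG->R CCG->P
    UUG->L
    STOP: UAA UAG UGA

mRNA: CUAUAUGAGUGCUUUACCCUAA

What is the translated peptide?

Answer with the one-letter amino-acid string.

start AUG at pos 4
pos 4: AUG -> M; peptide=M
pos 7: AGU -> S; peptide=MS
pos 10: GCU -> A; peptide=MSA
pos 13: UUA -> L; peptide=MSAL
pos 16: CCC -> P; peptide=MSALP
pos 19: UAA -> STOP

Answer: MSALP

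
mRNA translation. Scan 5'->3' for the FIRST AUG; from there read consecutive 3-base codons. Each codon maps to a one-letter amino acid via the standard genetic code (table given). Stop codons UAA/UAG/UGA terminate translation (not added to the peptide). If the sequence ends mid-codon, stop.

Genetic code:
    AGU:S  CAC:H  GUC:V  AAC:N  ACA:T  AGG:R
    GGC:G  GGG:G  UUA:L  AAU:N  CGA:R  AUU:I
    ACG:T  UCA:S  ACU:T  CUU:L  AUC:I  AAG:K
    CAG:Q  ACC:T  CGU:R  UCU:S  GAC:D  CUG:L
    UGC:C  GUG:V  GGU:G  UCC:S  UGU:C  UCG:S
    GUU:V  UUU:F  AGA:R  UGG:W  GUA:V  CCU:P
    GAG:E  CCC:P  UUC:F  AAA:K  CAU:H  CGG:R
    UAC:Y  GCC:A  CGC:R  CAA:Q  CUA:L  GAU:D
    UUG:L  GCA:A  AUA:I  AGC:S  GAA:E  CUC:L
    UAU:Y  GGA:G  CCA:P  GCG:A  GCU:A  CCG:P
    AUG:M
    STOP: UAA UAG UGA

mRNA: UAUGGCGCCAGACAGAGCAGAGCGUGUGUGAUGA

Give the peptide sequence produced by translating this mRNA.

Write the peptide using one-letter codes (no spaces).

Answer: MAPDRAERV

Derivation:
start AUG at pos 1
pos 1: AUG -> M; peptide=M
pos 4: GCG -> A; peptide=MA
pos 7: CCA -> P; peptide=MAP
pos 10: GAC -> D; peptide=MAPD
pos 13: AGA -> R; peptide=MAPDR
pos 16: GCA -> A; peptide=MAPDRA
pos 19: GAG -> E; peptide=MAPDRAE
pos 22: CGU -> R; peptide=MAPDRAER
pos 25: GUG -> V; peptide=MAPDRAERV
pos 28: UGA -> STOP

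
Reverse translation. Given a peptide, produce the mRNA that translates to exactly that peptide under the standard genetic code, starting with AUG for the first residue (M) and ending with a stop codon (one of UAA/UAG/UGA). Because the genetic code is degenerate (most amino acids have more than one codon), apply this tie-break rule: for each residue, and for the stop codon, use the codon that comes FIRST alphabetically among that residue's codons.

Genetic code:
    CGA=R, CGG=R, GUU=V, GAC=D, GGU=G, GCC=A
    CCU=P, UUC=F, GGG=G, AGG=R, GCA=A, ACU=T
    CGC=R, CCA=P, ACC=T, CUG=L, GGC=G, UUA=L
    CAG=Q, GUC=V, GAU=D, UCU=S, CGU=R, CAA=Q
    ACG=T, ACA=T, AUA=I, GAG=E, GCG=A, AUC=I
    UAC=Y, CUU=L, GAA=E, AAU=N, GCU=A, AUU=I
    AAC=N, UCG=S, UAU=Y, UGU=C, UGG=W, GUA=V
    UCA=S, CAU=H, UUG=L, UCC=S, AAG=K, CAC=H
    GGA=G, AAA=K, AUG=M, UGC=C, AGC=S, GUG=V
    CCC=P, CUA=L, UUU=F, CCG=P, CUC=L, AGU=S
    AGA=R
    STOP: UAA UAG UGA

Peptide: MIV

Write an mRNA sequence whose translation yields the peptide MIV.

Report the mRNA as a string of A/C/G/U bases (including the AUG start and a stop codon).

residue 1: M -> AUG (start codon)
residue 2: I codons sorted = AUA,AUC,AUU -> pick first = AUA
residue 3: V codons sorted = GUA,GUC,GUG,GUU -> pick first = GUA
terminator: stop codons sorted = UAA,UAG,UGA -> pick first = UAA

Answer: mRNA: AUGAUAGUAUAA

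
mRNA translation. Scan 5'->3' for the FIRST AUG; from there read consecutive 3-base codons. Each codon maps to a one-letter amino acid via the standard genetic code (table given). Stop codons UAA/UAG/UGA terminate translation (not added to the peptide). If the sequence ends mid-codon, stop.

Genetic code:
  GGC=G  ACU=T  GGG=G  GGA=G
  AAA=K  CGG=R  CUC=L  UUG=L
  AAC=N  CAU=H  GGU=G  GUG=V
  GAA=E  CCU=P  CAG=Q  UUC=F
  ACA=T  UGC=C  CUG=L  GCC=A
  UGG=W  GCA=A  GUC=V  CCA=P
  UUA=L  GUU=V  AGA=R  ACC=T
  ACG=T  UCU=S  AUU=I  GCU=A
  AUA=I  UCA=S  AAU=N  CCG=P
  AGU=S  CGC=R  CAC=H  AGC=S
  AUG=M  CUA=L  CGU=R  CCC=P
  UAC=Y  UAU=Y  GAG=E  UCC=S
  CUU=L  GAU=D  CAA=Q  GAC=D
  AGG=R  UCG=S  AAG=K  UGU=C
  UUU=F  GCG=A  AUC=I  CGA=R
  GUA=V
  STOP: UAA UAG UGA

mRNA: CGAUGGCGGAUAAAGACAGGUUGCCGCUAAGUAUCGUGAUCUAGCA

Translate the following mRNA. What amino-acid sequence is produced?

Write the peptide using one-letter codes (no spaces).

Answer: MADKDRLPLSIVI

Derivation:
start AUG at pos 2
pos 2: AUG -> M; peptide=M
pos 5: GCG -> A; peptide=MA
pos 8: GAU -> D; peptide=MAD
pos 11: AAA -> K; peptide=MADK
pos 14: GAC -> D; peptide=MADKD
pos 17: AGG -> R; peptide=MADKDR
pos 20: UUG -> L; peptide=MADKDRL
pos 23: CCG -> P; peptide=MADKDRLP
pos 26: CUA -> L; peptide=MADKDRLPL
pos 29: AGU -> S; peptide=MADKDRLPLS
pos 32: AUC -> I; peptide=MADKDRLPLSI
pos 35: GUG -> V; peptide=MADKDRLPLSIV
pos 38: AUC -> I; peptide=MADKDRLPLSIVI
pos 41: UAG -> STOP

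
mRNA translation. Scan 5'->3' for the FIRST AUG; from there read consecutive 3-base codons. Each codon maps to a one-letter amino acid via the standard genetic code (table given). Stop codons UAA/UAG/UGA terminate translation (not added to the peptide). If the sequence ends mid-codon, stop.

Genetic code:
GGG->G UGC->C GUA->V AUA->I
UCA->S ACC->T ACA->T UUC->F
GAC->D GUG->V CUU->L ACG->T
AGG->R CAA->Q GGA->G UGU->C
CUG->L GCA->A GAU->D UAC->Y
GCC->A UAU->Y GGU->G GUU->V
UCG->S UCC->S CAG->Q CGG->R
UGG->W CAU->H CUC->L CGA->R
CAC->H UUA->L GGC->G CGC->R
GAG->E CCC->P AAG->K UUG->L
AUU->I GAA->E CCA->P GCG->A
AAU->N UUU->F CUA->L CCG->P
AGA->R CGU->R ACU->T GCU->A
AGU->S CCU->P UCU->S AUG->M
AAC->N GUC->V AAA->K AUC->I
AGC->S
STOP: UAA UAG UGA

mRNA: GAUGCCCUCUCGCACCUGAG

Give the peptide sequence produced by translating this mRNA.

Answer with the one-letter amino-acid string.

start AUG at pos 1
pos 1: AUG -> M; peptide=M
pos 4: CCC -> P; peptide=MP
pos 7: UCU -> S; peptide=MPS
pos 10: CGC -> R; peptide=MPSR
pos 13: ACC -> T; peptide=MPSRT
pos 16: UGA -> STOP

Answer: MPSRT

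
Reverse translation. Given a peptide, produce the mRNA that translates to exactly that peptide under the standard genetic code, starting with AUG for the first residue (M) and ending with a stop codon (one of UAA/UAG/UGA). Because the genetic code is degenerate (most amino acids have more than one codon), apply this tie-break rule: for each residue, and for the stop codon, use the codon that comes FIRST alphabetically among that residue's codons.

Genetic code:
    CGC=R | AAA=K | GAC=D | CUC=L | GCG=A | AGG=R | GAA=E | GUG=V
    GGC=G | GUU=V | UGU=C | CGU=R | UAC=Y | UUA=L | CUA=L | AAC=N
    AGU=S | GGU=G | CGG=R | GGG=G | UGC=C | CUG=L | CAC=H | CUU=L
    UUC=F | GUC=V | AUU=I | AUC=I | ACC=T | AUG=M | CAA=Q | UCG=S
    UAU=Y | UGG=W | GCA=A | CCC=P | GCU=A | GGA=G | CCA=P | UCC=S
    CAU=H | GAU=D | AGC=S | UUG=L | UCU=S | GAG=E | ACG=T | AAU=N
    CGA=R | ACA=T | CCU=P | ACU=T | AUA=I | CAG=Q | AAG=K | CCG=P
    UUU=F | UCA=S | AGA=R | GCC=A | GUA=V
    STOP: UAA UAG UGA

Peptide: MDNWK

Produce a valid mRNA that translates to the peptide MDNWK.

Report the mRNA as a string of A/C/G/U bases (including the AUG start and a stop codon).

Answer: mRNA: AUGGACAACUGGAAAUAA

Derivation:
residue 1: M -> AUG (start codon)
residue 2: D codons sorted = GAC,GAU -> pick first = GAC
residue 3: N codons sorted = AAC,AAU -> pick first = AAC
residue 4: W -> UGG (only codon)
residue 5: K codons sorted = AAA,AAG -> pick first = AAA
terminator: stop codons sorted = UAA,UAG,UGA -> pick first = UAA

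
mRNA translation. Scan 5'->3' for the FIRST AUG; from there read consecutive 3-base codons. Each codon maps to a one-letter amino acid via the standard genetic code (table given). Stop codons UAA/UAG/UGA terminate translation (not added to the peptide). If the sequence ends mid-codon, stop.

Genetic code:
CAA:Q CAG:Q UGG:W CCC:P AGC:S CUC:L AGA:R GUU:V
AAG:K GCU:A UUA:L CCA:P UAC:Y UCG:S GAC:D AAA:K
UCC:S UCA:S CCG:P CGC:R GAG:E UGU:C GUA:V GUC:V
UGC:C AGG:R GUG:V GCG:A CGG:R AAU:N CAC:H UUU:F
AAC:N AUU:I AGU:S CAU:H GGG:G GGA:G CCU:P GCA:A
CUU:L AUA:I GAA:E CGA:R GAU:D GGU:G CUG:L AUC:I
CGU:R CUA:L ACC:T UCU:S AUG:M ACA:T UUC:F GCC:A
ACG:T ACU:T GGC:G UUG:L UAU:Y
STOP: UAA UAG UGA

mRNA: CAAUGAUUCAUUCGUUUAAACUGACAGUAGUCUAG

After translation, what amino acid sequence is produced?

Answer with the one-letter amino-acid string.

Answer: MIHSFKLTVV

Derivation:
start AUG at pos 2
pos 2: AUG -> M; peptide=M
pos 5: AUU -> I; peptide=MI
pos 8: CAU -> H; peptide=MIH
pos 11: UCG -> S; peptide=MIHS
pos 14: UUU -> F; peptide=MIHSF
pos 17: AAA -> K; peptide=MIHSFK
pos 20: CUG -> L; peptide=MIHSFKL
pos 23: ACA -> T; peptide=MIHSFKLT
pos 26: GUA -> V; peptide=MIHSFKLTV
pos 29: GUC -> V; peptide=MIHSFKLTVV
pos 32: UAG -> STOP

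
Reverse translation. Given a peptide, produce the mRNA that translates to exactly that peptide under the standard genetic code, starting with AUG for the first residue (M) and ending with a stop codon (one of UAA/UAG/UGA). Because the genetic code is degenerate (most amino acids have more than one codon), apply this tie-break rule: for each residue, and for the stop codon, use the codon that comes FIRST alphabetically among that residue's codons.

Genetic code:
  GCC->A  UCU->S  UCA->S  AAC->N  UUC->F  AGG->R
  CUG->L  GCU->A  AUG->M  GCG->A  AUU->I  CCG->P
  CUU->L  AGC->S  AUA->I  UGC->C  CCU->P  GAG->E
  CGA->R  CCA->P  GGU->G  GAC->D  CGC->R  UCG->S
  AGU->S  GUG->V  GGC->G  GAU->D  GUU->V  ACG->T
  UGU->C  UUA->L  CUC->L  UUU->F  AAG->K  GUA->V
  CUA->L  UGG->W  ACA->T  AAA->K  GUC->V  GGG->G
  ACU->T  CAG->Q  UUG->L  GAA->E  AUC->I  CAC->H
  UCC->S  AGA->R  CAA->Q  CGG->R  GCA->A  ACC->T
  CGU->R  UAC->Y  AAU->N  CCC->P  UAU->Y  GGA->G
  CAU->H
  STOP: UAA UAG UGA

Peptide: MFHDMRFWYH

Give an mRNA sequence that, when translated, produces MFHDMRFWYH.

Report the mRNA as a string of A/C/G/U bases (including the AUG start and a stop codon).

Answer: mRNA: AUGUUCCACGACAUGAGAUUCUGGUACCACUAA

Derivation:
residue 1: M -> AUG (start codon)
residue 2: F codons sorted = UUC,UUU -> pick first = UUC
residue 3: H codons sorted = CAC,CAU -> pick first = CAC
residue 4: D codons sorted = GAC,GAU -> pick first = GAC
residue 5: M -> AUG (only codon)
residue 6: R codons sorted = AGA,AGG,CGA,CGC,CGG,CGU -> pick first = AGA
residue 7: F codons sorted = UUC,UUU -> pick first = UUC
residue 8: W -> UGG (only codon)
residue 9: Y codons sorted = UAC,UAU -> pick first = UAC
residue 10: H codons sorted = CAC,CAU -> pick first = CAC
terminator: stop codons sorted = UAA,UAG,UGA -> pick first = UAA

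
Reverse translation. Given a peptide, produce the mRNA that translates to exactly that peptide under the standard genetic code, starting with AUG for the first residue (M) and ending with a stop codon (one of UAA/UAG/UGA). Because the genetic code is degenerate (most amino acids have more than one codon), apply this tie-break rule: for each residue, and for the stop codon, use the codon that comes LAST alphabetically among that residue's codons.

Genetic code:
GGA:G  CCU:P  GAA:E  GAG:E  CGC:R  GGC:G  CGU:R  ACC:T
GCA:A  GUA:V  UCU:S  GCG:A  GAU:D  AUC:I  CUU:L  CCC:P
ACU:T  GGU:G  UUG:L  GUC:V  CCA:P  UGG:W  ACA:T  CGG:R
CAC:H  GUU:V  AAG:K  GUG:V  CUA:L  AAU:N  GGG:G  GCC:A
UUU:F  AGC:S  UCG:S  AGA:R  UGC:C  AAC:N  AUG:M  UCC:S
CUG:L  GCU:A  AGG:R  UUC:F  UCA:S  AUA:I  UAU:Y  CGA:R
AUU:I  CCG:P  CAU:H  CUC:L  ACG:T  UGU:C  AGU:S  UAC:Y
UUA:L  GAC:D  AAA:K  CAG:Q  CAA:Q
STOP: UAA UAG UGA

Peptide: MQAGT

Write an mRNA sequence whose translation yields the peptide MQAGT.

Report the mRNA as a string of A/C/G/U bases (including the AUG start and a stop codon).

residue 1: M -> AUG (start codon)
residue 2: Q codons sorted = CAA,CAG -> pick last = CAG
residue 3: A codons sorted = GCA,GCC,GCG,GCU -> pick last = GCU
residue 4: G codons sorted = GGA,GGC,GGG,GGU -> pick last = GGU
residue 5: T codons sorted = ACA,ACC,ACG,ACU -> pick last = ACU
terminator: stop codons sorted = UAA,UAG,UGA -> pick last = UGA

Answer: mRNA: AUGCAGGCUGGUACUUGA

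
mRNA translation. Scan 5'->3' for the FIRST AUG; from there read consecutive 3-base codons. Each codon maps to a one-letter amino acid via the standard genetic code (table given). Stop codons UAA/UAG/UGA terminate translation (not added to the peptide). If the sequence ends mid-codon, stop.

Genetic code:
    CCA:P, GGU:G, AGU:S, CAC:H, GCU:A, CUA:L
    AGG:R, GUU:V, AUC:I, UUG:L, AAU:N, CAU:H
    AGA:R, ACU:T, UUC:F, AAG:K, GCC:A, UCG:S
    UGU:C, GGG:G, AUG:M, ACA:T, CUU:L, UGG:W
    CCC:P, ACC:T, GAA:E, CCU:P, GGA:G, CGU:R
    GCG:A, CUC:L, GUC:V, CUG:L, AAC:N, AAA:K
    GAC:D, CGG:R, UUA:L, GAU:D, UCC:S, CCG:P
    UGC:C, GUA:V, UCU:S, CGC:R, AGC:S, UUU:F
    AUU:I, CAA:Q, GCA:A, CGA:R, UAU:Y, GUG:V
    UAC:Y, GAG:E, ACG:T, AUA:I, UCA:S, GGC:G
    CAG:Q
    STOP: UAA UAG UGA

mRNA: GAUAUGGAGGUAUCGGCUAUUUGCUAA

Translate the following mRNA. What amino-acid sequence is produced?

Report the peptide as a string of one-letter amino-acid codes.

start AUG at pos 3
pos 3: AUG -> M; peptide=M
pos 6: GAG -> E; peptide=ME
pos 9: GUA -> V; peptide=MEV
pos 12: UCG -> S; peptide=MEVS
pos 15: GCU -> A; peptide=MEVSA
pos 18: AUU -> I; peptide=MEVSAI
pos 21: UGC -> C; peptide=MEVSAIC
pos 24: UAA -> STOP

Answer: MEVSAIC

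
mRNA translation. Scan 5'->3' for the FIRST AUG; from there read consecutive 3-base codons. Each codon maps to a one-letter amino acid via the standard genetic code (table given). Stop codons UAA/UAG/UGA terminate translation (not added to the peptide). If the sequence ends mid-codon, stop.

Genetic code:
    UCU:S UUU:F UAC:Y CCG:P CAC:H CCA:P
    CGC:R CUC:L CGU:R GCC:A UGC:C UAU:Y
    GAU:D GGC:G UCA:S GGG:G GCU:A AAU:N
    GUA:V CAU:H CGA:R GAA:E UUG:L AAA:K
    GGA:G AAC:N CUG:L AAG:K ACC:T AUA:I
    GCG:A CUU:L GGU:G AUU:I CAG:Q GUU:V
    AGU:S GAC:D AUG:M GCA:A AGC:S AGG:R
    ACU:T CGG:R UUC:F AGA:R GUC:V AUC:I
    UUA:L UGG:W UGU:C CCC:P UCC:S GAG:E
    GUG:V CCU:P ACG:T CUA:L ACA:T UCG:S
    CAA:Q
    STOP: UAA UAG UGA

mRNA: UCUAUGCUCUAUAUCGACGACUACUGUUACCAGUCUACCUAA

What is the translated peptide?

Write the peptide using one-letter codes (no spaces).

Answer: MLYIDDYCYQST

Derivation:
start AUG at pos 3
pos 3: AUG -> M; peptide=M
pos 6: CUC -> L; peptide=ML
pos 9: UAU -> Y; peptide=MLY
pos 12: AUC -> I; peptide=MLYI
pos 15: GAC -> D; peptide=MLYID
pos 18: GAC -> D; peptide=MLYIDD
pos 21: UAC -> Y; peptide=MLYIDDY
pos 24: UGU -> C; peptide=MLYIDDYC
pos 27: UAC -> Y; peptide=MLYIDDYCY
pos 30: CAG -> Q; peptide=MLYIDDYCYQ
pos 33: UCU -> S; peptide=MLYIDDYCYQS
pos 36: ACC -> T; peptide=MLYIDDYCYQST
pos 39: UAA -> STOP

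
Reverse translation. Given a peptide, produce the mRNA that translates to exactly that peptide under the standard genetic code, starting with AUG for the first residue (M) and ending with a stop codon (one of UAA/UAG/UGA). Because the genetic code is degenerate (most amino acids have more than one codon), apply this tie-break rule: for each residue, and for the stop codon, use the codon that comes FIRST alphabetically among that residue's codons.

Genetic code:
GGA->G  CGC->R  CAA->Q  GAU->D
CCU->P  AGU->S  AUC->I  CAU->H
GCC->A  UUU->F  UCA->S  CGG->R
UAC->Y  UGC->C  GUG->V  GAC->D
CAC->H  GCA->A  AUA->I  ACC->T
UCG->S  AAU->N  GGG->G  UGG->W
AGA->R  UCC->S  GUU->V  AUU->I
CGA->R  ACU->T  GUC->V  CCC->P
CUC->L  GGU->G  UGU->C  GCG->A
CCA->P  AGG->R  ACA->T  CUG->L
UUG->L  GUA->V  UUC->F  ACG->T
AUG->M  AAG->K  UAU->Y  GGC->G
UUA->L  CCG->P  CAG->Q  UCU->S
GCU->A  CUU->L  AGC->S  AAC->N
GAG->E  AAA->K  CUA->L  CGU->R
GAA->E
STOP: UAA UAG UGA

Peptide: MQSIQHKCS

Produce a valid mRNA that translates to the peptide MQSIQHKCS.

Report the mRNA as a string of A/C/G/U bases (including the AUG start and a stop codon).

residue 1: M -> AUG (start codon)
residue 2: Q codons sorted = CAA,CAG -> pick first = CAA
residue 3: S codons sorted = AGC,AGU,UCA,UCC,UCG,UCU -> pick first = AGC
residue 4: I codons sorted = AUA,AUC,AUU -> pick first = AUA
residue 5: Q codons sorted = CAA,CAG -> pick first = CAA
residue 6: H codons sorted = CAC,CAU -> pick first = CAC
residue 7: K codons sorted = AAA,AAG -> pick first = AAA
residue 8: C codons sorted = UGC,UGU -> pick first = UGC
residue 9: S codons sorted = AGC,AGU,UCA,UCC,UCG,UCU -> pick first = AGC
terminator: stop codons sorted = UAA,UAG,UGA -> pick first = UAA

Answer: mRNA: AUGCAAAGCAUACAACACAAAUGCAGCUAA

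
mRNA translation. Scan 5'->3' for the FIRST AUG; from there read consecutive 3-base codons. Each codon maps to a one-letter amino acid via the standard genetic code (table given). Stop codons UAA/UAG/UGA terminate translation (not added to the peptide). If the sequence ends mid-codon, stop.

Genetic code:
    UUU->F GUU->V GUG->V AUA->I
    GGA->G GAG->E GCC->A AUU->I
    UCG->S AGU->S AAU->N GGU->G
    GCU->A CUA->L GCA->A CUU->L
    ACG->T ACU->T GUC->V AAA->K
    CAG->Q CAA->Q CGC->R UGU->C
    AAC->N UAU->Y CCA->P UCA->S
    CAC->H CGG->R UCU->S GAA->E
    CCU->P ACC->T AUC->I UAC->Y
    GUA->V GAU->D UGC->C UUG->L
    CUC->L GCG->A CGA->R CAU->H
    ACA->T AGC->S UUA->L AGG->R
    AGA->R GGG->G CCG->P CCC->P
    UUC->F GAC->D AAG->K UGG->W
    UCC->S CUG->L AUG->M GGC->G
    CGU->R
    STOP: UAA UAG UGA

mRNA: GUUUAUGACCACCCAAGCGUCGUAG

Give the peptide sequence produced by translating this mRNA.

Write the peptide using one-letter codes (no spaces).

Answer: MTTQAS

Derivation:
start AUG at pos 4
pos 4: AUG -> M; peptide=M
pos 7: ACC -> T; peptide=MT
pos 10: ACC -> T; peptide=MTT
pos 13: CAA -> Q; peptide=MTTQ
pos 16: GCG -> A; peptide=MTTQA
pos 19: UCG -> S; peptide=MTTQAS
pos 22: UAG -> STOP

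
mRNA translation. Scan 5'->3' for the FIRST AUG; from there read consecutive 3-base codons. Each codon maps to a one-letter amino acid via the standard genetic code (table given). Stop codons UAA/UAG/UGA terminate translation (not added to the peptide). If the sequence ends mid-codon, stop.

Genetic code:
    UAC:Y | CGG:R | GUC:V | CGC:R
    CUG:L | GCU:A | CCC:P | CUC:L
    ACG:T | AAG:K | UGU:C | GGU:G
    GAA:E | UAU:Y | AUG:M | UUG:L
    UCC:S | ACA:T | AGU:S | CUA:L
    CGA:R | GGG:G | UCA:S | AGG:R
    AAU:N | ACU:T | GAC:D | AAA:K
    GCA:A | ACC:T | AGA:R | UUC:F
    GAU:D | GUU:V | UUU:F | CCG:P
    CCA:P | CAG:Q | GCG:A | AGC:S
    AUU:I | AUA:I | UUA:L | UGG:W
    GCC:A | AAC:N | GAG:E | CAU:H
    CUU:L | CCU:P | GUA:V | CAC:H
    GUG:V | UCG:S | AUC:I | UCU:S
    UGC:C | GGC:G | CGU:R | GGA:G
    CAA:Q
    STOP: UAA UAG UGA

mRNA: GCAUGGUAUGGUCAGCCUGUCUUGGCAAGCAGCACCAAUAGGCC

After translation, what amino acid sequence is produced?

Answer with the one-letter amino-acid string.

start AUG at pos 2
pos 2: AUG -> M; peptide=M
pos 5: GUA -> V; peptide=MV
pos 8: UGG -> W; peptide=MVW
pos 11: UCA -> S; peptide=MVWS
pos 14: GCC -> A; peptide=MVWSA
pos 17: UGU -> C; peptide=MVWSAC
pos 20: CUU -> L; peptide=MVWSACL
pos 23: GGC -> G; peptide=MVWSACLG
pos 26: AAG -> K; peptide=MVWSACLGK
pos 29: CAG -> Q; peptide=MVWSACLGKQ
pos 32: CAC -> H; peptide=MVWSACLGKQH
pos 35: CAA -> Q; peptide=MVWSACLGKQHQ
pos 38: UAG -> STOP

Answer: MVWSACLGKQHQ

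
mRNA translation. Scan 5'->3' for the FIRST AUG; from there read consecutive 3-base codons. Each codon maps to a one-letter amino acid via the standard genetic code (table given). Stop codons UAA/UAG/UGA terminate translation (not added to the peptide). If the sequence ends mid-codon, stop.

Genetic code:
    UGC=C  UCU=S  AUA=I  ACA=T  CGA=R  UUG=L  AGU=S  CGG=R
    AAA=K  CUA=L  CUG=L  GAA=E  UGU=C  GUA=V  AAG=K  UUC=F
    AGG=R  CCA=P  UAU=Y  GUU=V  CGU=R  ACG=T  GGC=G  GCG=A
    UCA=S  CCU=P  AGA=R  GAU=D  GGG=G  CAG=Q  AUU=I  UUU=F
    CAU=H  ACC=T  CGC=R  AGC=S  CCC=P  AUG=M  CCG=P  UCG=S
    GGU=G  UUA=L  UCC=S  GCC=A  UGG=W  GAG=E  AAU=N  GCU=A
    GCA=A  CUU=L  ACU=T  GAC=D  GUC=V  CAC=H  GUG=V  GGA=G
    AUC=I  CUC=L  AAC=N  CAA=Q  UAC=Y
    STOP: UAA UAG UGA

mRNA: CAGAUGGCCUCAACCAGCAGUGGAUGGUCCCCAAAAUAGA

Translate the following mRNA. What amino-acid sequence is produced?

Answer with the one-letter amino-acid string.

Answer: MASTSSGWSPK

Derivation:
start AUG at pos 3
pos 3: AUG -> M; peptide=M
pos 6: GCC -> A; peptide=MA
pos 9: UCA -> S; peptide=MAS
pos 12: ACC -> T; peptide=MAST
pos 15: AGC -> S; peptide=MASTS
pos 18: AGU -> S; peptide=MASTSS
pos 21: GGA -> G; peptide=MASTSSG
pos 24: UGG -> W; peptide=MASTSSGW
pos 27: UCC -> S; peptide=MASTSSGWS
pos 30: CCA -> P; peptide=MASTSSGWSP
pos 33: AAA -> K; peptide=MASTSSGWSPK
pos 36: UAG -> STOP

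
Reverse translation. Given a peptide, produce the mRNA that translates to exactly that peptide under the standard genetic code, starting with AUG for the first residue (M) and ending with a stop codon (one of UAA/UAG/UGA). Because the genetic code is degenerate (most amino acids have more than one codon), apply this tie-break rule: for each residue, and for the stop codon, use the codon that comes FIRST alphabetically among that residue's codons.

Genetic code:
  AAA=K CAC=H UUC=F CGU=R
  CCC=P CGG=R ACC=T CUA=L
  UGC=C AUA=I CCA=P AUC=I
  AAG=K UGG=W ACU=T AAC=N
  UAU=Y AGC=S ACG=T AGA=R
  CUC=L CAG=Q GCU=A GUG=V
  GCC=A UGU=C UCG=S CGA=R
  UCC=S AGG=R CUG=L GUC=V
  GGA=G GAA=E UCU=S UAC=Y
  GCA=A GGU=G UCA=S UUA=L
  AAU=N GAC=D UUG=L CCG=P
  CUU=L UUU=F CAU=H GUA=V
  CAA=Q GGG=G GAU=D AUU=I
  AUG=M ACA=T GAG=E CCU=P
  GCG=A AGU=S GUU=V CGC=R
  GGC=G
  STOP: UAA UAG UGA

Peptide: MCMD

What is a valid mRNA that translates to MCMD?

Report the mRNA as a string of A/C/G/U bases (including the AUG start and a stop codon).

Answer: mRNA: AUGUGCAUGGACUAA

Derivation:
residue 1: M -> AUG (start codon)
residue 2: C codons sorted = UGC,UGU -> pick first = UGC
residue 3: M -> AUG (only codon)
residue 4: D codons sorted = GAC,GAU -> pick first = GAC
terminator: stop codons sorted = UAA,UAG,UGA -> pick first = UAA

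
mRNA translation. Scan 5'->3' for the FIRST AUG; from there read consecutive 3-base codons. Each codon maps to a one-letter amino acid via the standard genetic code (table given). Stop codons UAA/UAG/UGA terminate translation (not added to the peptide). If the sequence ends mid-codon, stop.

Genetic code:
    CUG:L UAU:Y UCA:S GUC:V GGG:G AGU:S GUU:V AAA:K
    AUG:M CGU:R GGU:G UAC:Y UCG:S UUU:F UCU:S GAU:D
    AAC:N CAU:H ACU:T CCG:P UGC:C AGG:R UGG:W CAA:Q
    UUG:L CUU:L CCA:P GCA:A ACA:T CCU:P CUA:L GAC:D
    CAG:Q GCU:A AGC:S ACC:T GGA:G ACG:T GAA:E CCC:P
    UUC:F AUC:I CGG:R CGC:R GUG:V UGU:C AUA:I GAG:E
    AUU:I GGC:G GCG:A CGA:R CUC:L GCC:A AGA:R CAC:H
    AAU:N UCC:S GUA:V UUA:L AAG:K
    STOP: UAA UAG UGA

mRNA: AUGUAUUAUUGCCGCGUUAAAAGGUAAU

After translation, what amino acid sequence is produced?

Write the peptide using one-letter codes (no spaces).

Answer: MYYCRVKR

Derivation:
start AUG at pos 0
pos 0: AUG -> M; peptide=M
pos 3: UAU -> Y; peptide=MY
pos 6: UAU -> Y; peptide=MYY
pos 9: UGC -> C; peptide=MYYC
pos 12: CGC -> R; peptide=MYYCR
pos 15: GUU -> V; peptide=MYYCRV
pos 18: AAA -> K; peptide=MYYCRVK
pos 21: AGG -> R; peptide=MYYCRVKR
pos 24: UAA -> STOP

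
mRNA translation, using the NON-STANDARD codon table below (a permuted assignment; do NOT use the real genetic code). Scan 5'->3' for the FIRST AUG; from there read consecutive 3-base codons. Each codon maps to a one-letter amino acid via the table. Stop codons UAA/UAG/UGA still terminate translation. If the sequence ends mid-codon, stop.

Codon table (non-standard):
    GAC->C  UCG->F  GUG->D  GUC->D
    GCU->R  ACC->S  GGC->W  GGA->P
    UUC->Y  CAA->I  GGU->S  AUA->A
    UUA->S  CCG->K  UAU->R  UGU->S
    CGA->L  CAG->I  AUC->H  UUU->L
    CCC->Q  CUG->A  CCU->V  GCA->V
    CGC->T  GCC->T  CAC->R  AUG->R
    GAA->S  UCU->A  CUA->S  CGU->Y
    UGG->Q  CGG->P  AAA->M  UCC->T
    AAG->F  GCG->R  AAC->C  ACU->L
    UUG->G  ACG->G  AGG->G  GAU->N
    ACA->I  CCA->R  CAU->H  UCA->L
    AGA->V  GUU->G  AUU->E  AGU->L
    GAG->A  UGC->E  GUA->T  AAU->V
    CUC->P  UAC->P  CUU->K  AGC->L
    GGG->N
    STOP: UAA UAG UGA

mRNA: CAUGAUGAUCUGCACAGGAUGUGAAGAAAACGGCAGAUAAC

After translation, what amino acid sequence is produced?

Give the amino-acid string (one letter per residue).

Answer: RRHEIPSSSCWV

Derivation:
start AUG at pos 1
pos 1: AUG -> R; peptide=R
pos 4: AUG -> R; peptide=RR
pos 7: AUC -> H; peptide=RRH
pos 10: UGC -> E; peptide=RRHE
pos 13: ACA -> I; peptide=RRHEI
pos 16: GGA -> P; peptide=RRHEIP
pos 19: UGU -> S; peptide=RRHEIPS
pos 22: GAA -> S; peptide=RRHEIPSS
pos 25: GAA -> S; peptide=RRHEIPSSS
pos 28: AAC -> C; peptide=RRHEIPSSSC
pos 31: GGC -> W; peptide=RRHEIPSSSCW
pos 34: AGA -> V; peptide=RRHEIPSSSCWV
pos 37: UAA -> STOP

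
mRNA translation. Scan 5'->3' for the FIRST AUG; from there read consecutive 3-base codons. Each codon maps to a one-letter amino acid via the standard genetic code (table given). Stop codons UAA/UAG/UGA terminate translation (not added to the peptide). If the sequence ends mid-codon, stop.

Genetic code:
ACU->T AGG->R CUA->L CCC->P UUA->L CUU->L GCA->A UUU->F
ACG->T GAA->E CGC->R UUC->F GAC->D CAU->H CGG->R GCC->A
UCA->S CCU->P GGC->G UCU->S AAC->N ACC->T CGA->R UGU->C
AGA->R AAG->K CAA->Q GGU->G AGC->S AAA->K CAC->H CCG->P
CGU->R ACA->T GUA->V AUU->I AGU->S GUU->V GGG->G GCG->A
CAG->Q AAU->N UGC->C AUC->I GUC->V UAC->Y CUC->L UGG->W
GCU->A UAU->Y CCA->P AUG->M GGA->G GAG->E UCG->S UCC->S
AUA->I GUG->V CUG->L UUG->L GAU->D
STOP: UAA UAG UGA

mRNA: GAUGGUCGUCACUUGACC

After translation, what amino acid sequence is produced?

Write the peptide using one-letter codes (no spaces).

start AUG at pos 1
pos 1: AUG -> M; peptide=M
pos 4: GUC -> V; peptide=MV
pos 7: GUC -> V; peptide=MVV
pos 10: ACU -> T; peptide=MVVT
pos 13: UGA -> STOP

Answer: MVVT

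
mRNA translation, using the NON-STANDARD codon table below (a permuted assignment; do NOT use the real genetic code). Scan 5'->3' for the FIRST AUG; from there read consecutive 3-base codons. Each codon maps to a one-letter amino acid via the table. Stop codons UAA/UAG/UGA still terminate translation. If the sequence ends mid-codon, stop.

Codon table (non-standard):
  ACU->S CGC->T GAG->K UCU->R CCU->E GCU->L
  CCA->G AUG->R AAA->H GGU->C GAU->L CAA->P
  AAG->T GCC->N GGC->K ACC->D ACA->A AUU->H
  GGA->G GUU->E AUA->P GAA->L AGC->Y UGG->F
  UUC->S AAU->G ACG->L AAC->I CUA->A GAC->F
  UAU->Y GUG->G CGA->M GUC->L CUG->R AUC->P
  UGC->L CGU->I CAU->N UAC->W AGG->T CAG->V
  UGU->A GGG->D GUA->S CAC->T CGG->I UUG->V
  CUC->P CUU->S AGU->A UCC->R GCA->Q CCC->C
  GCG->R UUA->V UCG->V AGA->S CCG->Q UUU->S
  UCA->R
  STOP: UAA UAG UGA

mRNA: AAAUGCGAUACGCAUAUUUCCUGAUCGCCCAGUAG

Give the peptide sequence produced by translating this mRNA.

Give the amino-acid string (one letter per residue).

start AUG at pos 2
pos 2: AUG -> R; peptide=R
pos 5: CGA -> M; peptide=RM
pos 8: UAC -> W; peptide=RMW
pos 11: GCA -> Q; peptide=RMWQ
pos 14: UAU -> Y; peptide=RMWQY
pos 17: UUC -> S; peptide=RMWQYS
pos 20: CUG -> R; peptide=RMWQYSR
pos 23: AUC -> P; peptide=RMWQYSRP
pos 26: GCC -> N; peptide=RMWQYSRPN
pos 29: CAG -> V; peptide=RMWQYSRPNV
pos 32: UAG -> STOP

Answer: RMWQYSRPNV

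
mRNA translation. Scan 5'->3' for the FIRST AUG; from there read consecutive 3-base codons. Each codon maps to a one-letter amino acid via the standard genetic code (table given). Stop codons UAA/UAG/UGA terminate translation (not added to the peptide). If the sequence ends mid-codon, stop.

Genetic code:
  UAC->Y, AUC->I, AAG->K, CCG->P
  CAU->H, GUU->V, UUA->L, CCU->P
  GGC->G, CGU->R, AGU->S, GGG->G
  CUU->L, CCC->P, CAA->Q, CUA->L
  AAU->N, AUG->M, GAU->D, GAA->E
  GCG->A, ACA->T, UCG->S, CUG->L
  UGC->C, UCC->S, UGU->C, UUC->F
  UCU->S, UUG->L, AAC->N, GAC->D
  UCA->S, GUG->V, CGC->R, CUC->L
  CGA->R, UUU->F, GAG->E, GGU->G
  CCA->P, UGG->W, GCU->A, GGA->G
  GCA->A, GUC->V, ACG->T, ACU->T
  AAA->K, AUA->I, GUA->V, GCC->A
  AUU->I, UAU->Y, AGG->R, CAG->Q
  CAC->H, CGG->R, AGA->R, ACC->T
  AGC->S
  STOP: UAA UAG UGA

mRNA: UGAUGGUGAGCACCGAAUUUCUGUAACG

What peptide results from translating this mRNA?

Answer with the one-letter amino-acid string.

Answer: MVSTEFL

Derivation:
start AUG at pos 2
pos 2: AUG -> M; peptide=M
pos 5: GUG -> V; peptide=MV
pos 8: AGC -> S; peptide=MVS
pos 11: ACC -> T; peptide=MVST
pos 14: GAA -> E; peptide=MVSTE
pos 17: UUU -> F; peptide=MVSTEF
pos 20: CUG -> L; peptide=MVSTEFL
pos 23: UAA -> STOP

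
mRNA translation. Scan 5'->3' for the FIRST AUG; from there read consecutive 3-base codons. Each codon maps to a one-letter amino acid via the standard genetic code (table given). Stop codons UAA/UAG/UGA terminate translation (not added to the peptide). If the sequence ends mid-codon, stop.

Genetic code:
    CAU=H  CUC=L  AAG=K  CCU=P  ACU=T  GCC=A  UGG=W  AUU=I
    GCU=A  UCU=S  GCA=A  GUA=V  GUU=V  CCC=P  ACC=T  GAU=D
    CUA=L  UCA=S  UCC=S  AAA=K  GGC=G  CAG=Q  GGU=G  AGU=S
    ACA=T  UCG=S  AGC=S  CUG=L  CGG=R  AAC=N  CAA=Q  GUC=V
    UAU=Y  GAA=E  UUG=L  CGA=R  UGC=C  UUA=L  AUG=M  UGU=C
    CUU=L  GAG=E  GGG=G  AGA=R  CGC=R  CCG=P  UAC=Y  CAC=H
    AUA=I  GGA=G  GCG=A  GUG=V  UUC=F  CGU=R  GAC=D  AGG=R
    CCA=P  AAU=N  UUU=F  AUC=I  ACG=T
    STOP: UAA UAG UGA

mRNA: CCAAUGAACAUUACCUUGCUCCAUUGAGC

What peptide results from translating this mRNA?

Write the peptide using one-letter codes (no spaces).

start AUG at pos 3
pos 3: AUG -> M; peptide=M
pos 6: AAC -> N; peptide=MN
pos 9: AUU -> I; peptide=MNI
pos 12: ACC -> T; peptide=MNIT
pos 15: UUG -> L; peptide=MNITL
pos 18: CUC -> L; peptide=MNITLL
pos 21: CAU -> H; peptide=MNITLLH
pos 24: UGA -> STOP

Answer: MNITLLH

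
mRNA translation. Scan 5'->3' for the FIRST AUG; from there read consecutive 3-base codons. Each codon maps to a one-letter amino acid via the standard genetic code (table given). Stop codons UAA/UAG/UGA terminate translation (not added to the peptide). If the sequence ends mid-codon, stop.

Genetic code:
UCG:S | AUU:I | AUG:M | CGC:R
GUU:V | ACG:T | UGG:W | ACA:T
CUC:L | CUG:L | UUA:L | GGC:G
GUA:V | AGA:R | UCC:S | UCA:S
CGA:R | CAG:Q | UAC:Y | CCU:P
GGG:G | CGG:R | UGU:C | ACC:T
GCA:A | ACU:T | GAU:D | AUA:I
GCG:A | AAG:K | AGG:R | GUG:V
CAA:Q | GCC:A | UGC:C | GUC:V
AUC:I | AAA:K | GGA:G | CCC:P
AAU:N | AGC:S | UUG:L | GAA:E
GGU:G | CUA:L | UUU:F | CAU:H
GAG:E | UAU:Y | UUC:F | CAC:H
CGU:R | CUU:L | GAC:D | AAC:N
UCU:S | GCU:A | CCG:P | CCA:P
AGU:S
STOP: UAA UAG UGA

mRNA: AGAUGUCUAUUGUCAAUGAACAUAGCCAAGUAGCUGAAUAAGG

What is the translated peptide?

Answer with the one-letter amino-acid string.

Answer: MSIVNEHSQVAE

Derivation:
start AUG at pos 2
pos 2: AUG -> M; peptide=M
pos 5: UCU -> S; peptide=MS
pos 8: AUU -> I; peptide=MSI
pos 11: GUC -> V; peptide=MSIV
pos 14: AAU -> N; peptide=MSIVN
pos 17: GAA -> E; peptide=MSIVNE
pos 20: CAU -> H; peptide=MSIVNEH
pos 23: AGC -> S; peptide=MSIVNEHS
pos 26: CAA -> Q; peptide=MSIVNEHSQ
pos 29: GUA -> V; peptide=MSIVNEHSQV
pos 32: GCU -> A; peptide=MSIVNEHSQVA
pos 35: GAA -> E; peptide=MSIVNEHSQVAE
pos 38: UAA -> STOP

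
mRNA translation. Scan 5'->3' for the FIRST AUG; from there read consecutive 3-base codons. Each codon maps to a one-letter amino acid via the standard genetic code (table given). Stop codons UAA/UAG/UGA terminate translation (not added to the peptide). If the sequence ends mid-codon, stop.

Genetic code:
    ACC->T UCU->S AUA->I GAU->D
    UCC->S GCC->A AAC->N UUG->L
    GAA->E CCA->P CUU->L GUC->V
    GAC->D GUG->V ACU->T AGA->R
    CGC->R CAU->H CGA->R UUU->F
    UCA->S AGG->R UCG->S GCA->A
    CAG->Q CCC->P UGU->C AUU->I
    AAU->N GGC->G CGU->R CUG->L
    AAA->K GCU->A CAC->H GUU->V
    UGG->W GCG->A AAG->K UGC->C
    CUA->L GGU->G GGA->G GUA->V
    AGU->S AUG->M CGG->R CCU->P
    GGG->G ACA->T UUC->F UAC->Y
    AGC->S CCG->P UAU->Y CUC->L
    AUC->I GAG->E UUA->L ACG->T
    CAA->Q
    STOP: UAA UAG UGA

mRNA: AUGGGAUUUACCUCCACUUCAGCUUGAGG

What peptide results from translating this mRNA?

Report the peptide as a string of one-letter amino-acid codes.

Answer: MGFTSTSA

Derivation:
start AUG at pos 0
pos 0: AUG -> M; peptide=M
pos 3: GGA -> G; peptide=MG
pos 6: UUU -> F; peptide=MGF
pos 9: ACC -> T; peptide=MGFT
pos 12: UCC -> S; peptide=MGFTS
pos 15: ACU -> T; peptide=MGFTST
pos 18: UCA -> S; peptide=MGFTSTS
pos 21: GCU -> A; peptide=MGFTSTSA
pos 24: UGA -> STOP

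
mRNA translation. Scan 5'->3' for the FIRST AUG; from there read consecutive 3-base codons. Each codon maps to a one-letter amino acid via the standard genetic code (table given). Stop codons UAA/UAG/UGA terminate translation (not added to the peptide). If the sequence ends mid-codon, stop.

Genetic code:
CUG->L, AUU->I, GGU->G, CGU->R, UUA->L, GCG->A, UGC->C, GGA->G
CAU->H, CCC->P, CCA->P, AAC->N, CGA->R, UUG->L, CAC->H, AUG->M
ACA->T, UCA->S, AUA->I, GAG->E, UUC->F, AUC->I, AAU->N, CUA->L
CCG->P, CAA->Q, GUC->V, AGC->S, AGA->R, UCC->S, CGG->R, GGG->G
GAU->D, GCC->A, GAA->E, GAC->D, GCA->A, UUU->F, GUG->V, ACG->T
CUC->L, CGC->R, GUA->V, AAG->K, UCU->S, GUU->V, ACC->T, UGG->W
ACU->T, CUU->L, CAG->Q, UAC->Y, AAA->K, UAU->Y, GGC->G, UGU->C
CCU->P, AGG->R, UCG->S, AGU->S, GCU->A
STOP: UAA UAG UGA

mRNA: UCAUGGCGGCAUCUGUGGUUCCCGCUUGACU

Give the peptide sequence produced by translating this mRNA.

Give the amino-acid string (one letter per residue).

Answer: MAASVVPA

Derivation:
start AUG at pos 2
pos 2: AUG -> M; peptide=M
pos 5: GCG -> A; peptide=MA
pos 8: GCA -> A; peptide=MAA
pos 11: UCU -> S; peptide=MAAS
pos 14: GUG -> V; peptide=MAASV
pos 17: GUU -> V; peptide=MAASVV
pos 20: CCC -> P; peptide=MAASVVP
pos 23: GCU -> A; peptide=MAASVVPA
pos 26: UGA -> STOP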